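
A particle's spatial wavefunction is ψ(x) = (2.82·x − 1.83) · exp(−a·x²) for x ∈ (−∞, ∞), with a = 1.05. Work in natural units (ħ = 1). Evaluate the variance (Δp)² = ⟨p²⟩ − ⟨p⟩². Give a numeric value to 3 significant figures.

1.81

Compute ⟨p⟩ and ⟨p²⟩ separately; (Δp)² = ⟨p²⟩ − ⟨p⟩².
Expand each integrand as polynomial × e^(−2ax²) and use ∫x^(2j)·e^(−2ax²) dx = (2j−1)!!/(4a)^j · √(π/(2a)), odd powers → 0; here √(π/(2a)) = 1.2231. Differentiate with the product rule, d/dx e^(−ax²) = −2ax·e^(−ax²).
Normalization: ∫|ψ|² dx = 6.4119.
⟨p⟩ = 0.0000 and ⟨p²⟩ = 1.8085.
(Δp)² = 1.8085 − (0.0000)² = 1.8085.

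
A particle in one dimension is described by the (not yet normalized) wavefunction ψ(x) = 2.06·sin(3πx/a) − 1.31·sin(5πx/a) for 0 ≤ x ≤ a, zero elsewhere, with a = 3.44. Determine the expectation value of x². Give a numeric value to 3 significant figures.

3.38

⟨x²⟩ = ∫ x²·|ψ|² dx / ∫|ψ|² dx (integrals over the domain).
On 0 ≤ x ≤ a (j ≠ l): ∫sin²(jπx/a) dx = a/2, ∫sin(jπx/a)·sin(lπx/a) dx = 0; diagonal moments ∫x·sin²(jπx/a) dx = a²/4, ∫x²·sin²(jπx/a) dx = a³·(1/6 − 1/(4j²π²)); cross terms ∫x·sin(jπx/a)·sin(lπx/a) dx = 0 for j + l even and −4jla²/(π²(j² − l²)²) for j + l odd, ∫x²·sin(jπx/a)·sin(lπx/a) dx = (−1)^(j+l)·4jla³/(π²(j² − l²)²); higher powers the same way via product-to-sum and parts.
State is unnormalized: ∫|ψ|² dx = 10.251, and ∫ψ*·x²·ψ dx = 34.660, so ⟨x²⟩ = 34.660 / 10.251.
⟨x²⟩ = 3.3812.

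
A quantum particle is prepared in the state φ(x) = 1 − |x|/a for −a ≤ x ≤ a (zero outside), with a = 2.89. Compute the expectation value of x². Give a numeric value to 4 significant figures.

⟨x²⟩ = ∫ x²·|φ|² dx / ∫|φ|² dx (integrals over the domain).
φ is even, so ∫ over [−a, a] = 2∫₀ᵃ with φ = 1 − x/a there: ∫₀ᵃ (1 − x/a)² dx = a/3, ∫₀ᵃ x²(1 − x/a)² dx = a³/30, ∫₀ᵃ x⁴(1 − x/a)² dx = a⁵/105.
State is unnormalized: ∫|φ|² dx = 1.9267, and ∫φ*·x²·φ dx = 1.6092, so ⟨x²⟩ = 1.6092 / 1.9267.
⟨x²⟩ = 0.83521.

0.8352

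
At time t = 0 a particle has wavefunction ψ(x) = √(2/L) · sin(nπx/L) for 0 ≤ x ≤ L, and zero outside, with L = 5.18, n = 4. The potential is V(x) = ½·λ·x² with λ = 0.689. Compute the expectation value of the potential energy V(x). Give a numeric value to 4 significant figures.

3.052

⟨V⟩ = ∫ V(x)·|ψ|² dx.
With sin²θ = (1 − cos2θ)/2 on 0 ≤ x ≤ L: ∫sin²(nπx/L) dx = L/2, ∫x·sin²(nπx/L) dx = L²/4, ∫x²·sin²(nπx/L) dx = L³·(1/6 − 1/(4n²π²)); higher powers xᵏ the same way, integrating xᵏ·cos(2nπx/L) by parts.
⟨V⟩ = 3.0520.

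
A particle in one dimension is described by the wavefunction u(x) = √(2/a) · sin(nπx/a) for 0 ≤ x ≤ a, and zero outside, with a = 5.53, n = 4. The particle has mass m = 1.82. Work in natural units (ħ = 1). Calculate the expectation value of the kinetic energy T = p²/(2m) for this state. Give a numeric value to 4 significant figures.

1.419

T = −(ħ²/2m) d²/dx², so ⟨T⟩ = −(ħ²/2m) ∫ u*·u'' dx; with m = 1.82.
d/dx sin(nπx/a) = (nπ/a)·cos(nπx/a) and d²/dx² sin(nπx/a) = −(nπ/a)²·sin(nπx/a); on 0 ≤ x ≤ a, ∫sin²(nπx/a) dx = a/2 and ∫sin(nπx/a)·cos(nπx/a) dx = 0.
⟨T⟩ = 1.4186.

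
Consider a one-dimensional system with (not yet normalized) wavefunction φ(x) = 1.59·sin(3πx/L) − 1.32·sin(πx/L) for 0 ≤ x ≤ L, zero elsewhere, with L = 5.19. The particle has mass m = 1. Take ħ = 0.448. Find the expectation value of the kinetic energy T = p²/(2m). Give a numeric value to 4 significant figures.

0.2109

T = −(ħ²/2m) d²/dx², so ⟨T⟩ = −(ħ²/2m) ∫ φ*·φ'' dx / ∫|φ|² dx; with m = 1.
d²/dx² sin(jπx/L) = −(jπ/L)²·sin(jπx/L); on 0 ≤ x ≤ L, ∫sin²(jπx/L) dx = L/2 and ∫sin(jπx/L)·sin(lπx/L) dx = 0 for j ≠ l, so only diagonal terms survive in ∫|φ|² and ∫φ·φ″; ∫φ·φ′ dx = [φ²/2] between the walls = 0.
State is unnormalized: ∫|φ|² dx = 11.082, and ∫φ*·(−ħ²/2m · φ'') dx = 2.3373, so ⟨T⟩ = 2.3373 / 11.082.
⟨T⟩ = 0.21091.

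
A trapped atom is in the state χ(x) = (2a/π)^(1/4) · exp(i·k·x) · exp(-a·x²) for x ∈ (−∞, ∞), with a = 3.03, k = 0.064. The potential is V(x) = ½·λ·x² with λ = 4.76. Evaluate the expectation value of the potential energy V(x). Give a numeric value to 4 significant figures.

⟨V⟩ = ∫ V(x)·|χ|² dx.
Gaussian moments: ∫x^(2j)·e^(−2ax²) dx = (2j−1)!!/(4a)^j · √(π/(2a)), odd powers integrate to 0; here √(π/(2a)) = 0.72001.
⟨V⟩ = 0.19637.

0.1964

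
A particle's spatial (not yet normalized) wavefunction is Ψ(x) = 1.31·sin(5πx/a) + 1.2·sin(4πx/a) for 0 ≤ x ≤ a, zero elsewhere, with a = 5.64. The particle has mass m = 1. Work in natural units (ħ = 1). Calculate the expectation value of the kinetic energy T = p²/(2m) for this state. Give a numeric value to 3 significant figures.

T = −(ħ²/2m) d²/dx², so ⟨T⟩ = −(ħ²/2m) ∫ Ψ*·Ψ'' dx / ∫|Ψ|² dx; with m = 1.
d²/dx² sin(jπx/a) = −(jπ/a)²·sin(jπx/a); on 0 ≤ x ≤ a, ∫sin²(jπx/a) dx = a/2 and ∫sin(jπx/a)·sin(lπx/a) dx = 0 for j ≠ l, so only diagonal terms survive in ∫|Ψ|² and ∫Ψ·Ψ″; ∫Ψ·Ψ′ dx = [Ψ²/2] between the walls = 0.
State is unnormalized: ∫|Ψ|² dx = 8.9002, and ∫Ψ*·(−ħ²/2m · Ψ'') dx = 28.849, so ⟨T⟩ = 28.849 / 8.9002.
⟨T⟩ = 3.2414.

3.24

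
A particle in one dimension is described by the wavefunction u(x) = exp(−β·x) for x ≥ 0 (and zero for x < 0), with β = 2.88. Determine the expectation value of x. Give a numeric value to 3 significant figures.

0.174

⟨x⟩ = ∫ x·|u|² dx / ∫|u|² dx (integrals over the domain).
Every integrand reduces to terms xʲ·e^(−2βx) on [0, ∞); use ∫₀^∞ xʲ·e^(−2βx) dx = j!/(2β)^(j+1).
State is unnormalized: ∫|u|² dx = 0.17361, and ∫u*·x·u dx = 0.030141, so ⟨x⟩ = 0.030141 / 0.17361.
⟨x⟩ = 0.17361.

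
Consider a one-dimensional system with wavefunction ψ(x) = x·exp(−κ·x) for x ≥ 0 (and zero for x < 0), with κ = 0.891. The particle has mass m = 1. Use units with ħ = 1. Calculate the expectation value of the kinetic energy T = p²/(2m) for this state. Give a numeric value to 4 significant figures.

T = −(ħ²/2m) d²/dx², so ⟨T⟩ = −(ħ²/2m) ∫ ψ*·ψ'' dx / ∫|ψ|² dx; with m = 1.
Differentiate x·exp(−κ·x) with the product rule; every integrand then reduces to terms xʲ·e^(−2κx) on [0, ∞), with ∫₀^∞ xʲ·e^(−2κx) dx = j!/(2κ)^(j+1).
State is unnormalized: ∫|ψ|² dx = 0.35343, and ∫ψ*·(−ħ²/2m · ψ'') dx = 0.14029, so ⟨T⟩ = 0.14029 / 0.35343.
⟨T⟩ = 0.39694.

0.3969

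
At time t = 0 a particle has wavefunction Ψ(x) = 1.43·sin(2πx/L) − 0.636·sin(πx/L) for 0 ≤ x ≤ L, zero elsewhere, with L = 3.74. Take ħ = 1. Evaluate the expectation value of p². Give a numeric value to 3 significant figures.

p² Ψ = −ħ² d²Ψ/dx²; ⟨p²⟩ = −ħ² ∫ Ψ*·Ψ'' dx / ∫|Ψ|² dx.
d²/dx² sin(jπx/L) = −(jπ/L)²·sin(jπx/L); on 0 ≤ x ≤ L, ∫sin²(jπx/L) dx = L/2 and ∫sin(jπx/L)·sin(lπx/L) dx = 0 for j ≠ l, so only diagonal terms survive in ∫|Ψ|² and ∫Ψ·Ψ″; ∫Ψ·Ψ′ dx = [Ψ²/2] between the walls = 0.
State is unnormalized: ∫|Ψ|² dx = 4.5804, and ∫Ψ*·(−ħ² Ψ'') dx = 11.326, so ⟨p²⟩ = 11.326 / 4.5804.
⟨p²⟩ = 2.4728.

2.47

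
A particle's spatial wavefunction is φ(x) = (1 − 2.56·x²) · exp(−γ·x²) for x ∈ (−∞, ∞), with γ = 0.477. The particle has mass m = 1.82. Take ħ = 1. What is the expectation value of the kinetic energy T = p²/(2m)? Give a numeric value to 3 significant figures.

0.574

T = −(ħ²/2m) d²/dx², so ⟨T⟩ = −(ħ²/2m) ∫ φ*·φ'' dx / ∫|φ|² dx; with m = 1.82.
Expand each integrand as polynomial × e^(−2γx²) and use ∫x^(2j)·e^(−2γx²) dx = (2j−1)!!/(4γ)^j · √(π/(2γ)), odd powers → 0; here √(π/(2γ)) = 1.8147. Differentiate with the product rule, d/dx e^(−γx²) = −2γx·e^(−γx²).
State is unnormalized: ∫|φ|² dx = 6.7455, and ∫φ*·(−ħ²/2m · φ'') dx = 3.8726, so ⟨T⟩ = 3.8726 / 6.7455.
⟨T⟩ = 0.57410.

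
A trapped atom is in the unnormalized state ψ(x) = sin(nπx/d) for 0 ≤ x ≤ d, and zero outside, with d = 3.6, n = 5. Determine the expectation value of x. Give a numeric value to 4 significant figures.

1.800

⟨x⟩ = ∫ x·|ψ|² dx / ∫|ψ|² dx (integrals over the domain).
With sin²θ = (1 − cos2θ)/2 on 0 ≤ x ≤ d: ∫sin²(nπx/d) dx = d/2, ∫x·sin²(nπx/d) dx = d²/4, ∫x²·sin²(nπx/d) dx = d³·(1/6 − 1/(4n²π²)); higher powers xᵏ the same way, integrating xᵏ·cos(2nπx/d) by parts.
State is unnormalized: ∫|ψ|² dx = 1.8000, and ∫ψ*·x·ψ dx = 3.2400, so ⟨x⟩ = 3.2400 / 1.8000.
⟨x⟩ = 1.8000.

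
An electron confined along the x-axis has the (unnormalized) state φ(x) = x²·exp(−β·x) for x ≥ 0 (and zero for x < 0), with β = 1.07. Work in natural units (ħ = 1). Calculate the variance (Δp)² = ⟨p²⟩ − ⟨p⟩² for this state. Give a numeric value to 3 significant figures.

0.382

Compute ⟨p⟩ and ⟨p²⟩ separately; (Δp)² = ⟨p²⟩ − ⟨p⟩².
Differentiate x²·exp(−β·x) with the product rule; every integrand then reduces to terms xʲ·e^(−2βx) on [0, ∞), with ∫₀^∞ xʲ·e^(−2βx) dx = j!/(2β)^(j+1).
Normalization: ∫|φ|² dx = 0.53474.
⟨p⟩ = 0.0000 and ⟨p²⟩ = 0.38163.
(Δp)² = 0.38163 − (0.0000)² = 0.38163.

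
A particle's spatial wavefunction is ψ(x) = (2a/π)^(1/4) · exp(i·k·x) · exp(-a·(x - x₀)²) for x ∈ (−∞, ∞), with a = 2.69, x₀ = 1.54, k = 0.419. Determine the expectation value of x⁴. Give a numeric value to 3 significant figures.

6.97

⟨x⁴⟩ = ∫ x⁴·|ψ|² dx (integrals over the domain).
Gaussian moments (u = x − x₀): ∫u^(2j)·e^(−2au²) du = (2j−1)!!/(4a)^j · √(π/(2a)), odd powers integrate to 0; here √(π/(2a)) = 0.76416.
⟨x⁴⟩ = 6.9729.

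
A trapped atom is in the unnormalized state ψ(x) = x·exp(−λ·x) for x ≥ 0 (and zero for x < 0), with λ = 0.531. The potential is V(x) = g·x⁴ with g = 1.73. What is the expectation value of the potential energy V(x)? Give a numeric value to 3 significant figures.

490.

⟨V⟩ = ∫ V(x)·|ψ|² dx / ∫|ψ|² dx.
Every integrand reduces to terms xʲ·e^(−2λx) on [0, ∞); use ∫₀^∞ xʲ·e^(−2λx) dx = j!/(2λ)^(j+1).
State is unnormalized: ∫|ψ|² dx = 1.6698, and ∫ψ*·V(x)·ψ dx = 817.54, so ⟨V⟩ = 817.54 / 1.6698.
⟨V⟩ = 489.61.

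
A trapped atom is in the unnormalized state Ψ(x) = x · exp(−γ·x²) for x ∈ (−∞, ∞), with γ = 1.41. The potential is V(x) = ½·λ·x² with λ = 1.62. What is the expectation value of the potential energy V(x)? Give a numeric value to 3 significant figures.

0.431

⟨V⟩ = ∫ V(x)·|Ψ|² dx / ∫|Ψ|² dx.
Expand each integrand as polynomial × e^(−2γx²) and use ∫x^(2j)·e^(−2γx²) dx = (2j−1)!!/(4γ)^j · √(π/(2γ)), odd powers → 0; here √(π/(2γ)) = 1.0555.
State is unnormalized: ∫|Ψ|² dx = 0.18714, and ∫Ψ*·V(x)·Ψ dx = 0.080630, so ⟨V⟩ = 0.080630 / 0.18714.
⟨V⟩ = 0.43085.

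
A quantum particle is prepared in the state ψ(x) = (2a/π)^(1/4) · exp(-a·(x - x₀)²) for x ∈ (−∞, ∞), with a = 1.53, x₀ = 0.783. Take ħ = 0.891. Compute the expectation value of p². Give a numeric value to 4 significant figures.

p² ψ = −ħ² d²ψ/dx²; ⟨p²⟩ = −ħ² ∫ ψ*·ψ'' dx.
Gaussian moments (u = x − x₀): ∫u^(2j)·e^(−2au²) du = (2j−1)!!/(4a)^j · √(π/(2a)), odd powers integrate to 0; here √(π/(2a)) = 1.0132. Derivatives: d/dx e^(−au²) = −2au·e^(−au²), d²/dx² e^(−au²) = (4a²u² − 2a)·e^(−au²).
⟨p²⟩ = 1.2146.

1.215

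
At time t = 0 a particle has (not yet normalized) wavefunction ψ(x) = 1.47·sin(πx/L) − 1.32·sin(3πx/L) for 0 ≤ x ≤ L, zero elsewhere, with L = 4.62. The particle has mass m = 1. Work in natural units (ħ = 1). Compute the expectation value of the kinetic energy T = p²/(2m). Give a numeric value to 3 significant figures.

T = −(ħ²/2m) d²/dx², so ⟨T⟩ = −(ħ²/2m) ∫ ψ*·ψ'' dx / ∫|ψ|² dx; with m = 1.
d²/dx² sin(jπx/L) = −(jπ/L)²·sin(jπx/L); on 0 ≤ x ≤ L, ∫sin²(jπx/L) dx = L/2 and ∫sin(jπx/L)·sin(lπx/L) dx = 0 for j ≠ l, so only diagonal terms survive in ∫|ψ|² and ∫ψ·ψ″; ∫ψ·ψ′ dx = [ψ²/2] between the walls = 0.
State is unnormalized: ∫|ψ|² dx = 9.0166, and ∫ψ*·(−ħ²/2m · ψ'') dx = 9.5291, so ⟨T⟩ = 9.5291 / 9.0166.
⟨T⟩ = 1.0568.

1.06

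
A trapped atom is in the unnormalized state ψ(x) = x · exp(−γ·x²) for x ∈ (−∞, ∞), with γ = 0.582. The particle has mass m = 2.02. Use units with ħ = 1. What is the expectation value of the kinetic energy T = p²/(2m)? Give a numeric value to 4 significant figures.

T = −(ħ²/2m) d²/dx², so ⟨T⟩ = −(ħ²/2m) ∫ ψ*·ψ'' dx / ∫|ψ|² dx; with m = 2.02.
Expand each integrand as polynomial × e^(−2γx²) and use ∫x^(2j)·e^(−2γx²) dx = (2j−1)!!/(4γ)^j · √(π/(2γ)), odd powers → 0; here √(π/(2γ)) = 1.6429. Differentiate with the product rule, d/dx e^(−γx²) = −2γx·e^(−γx²).
State is unnormalized: ∫|ψ|² dx = 0.70569, and ∫ψ*·(−ħ²/2m · ψ'') dx = 0.30498, so ⟨T⟩ = 0.30498 / 0.70569.
⟨T⟩ = 0.43218.

0.4322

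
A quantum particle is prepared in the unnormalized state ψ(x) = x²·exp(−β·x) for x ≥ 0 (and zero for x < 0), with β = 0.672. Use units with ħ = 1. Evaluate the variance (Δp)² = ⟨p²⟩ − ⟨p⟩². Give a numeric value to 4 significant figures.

0.1505

Compute ⟨p⟩ and ⟨p²⟩ separately; (Δp)² = ⟨p²⟩ − ⟨p⟩².
Differentiate x²·exp(−β·x) with the product rule; every integrand then reduces to terms xʲ·e^(−2βx) on [0, ∞), with ∫₀^∞ xʲ·e^(−2βx) dx = j!/(2β)^(j+1).
Normalization: ∫|ψ|² dx = 5.4729.
⟨p⟩ = 0.0000 and ⟨p²⟩ = 0.15053.
(Δp)² = 0.15053 − (0.0000)² = 0.15053.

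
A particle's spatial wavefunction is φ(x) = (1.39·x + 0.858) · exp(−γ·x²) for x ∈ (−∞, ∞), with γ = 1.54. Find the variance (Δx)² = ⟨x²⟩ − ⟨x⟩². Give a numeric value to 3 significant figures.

Compute ⟨x⟩ and ⟨x²⟩ separately, then (Δx)² = ⟨x²⟩ − ⟨x⟩².
Expand each integrand as polynomial × e^(−2γx²) and use ∫x^(2j)·e^(−2γx²) dx = (2j−1)!!/(4γ)^j · √(π/(2γ)), odd powers → 0; here √(π/(2γ)) = 1.0099.
Normalization: ∫|φ|² dx = 1.0603.
⟨x⟩ = 0.36884 and ⟨x²⟩ = 0.25934.
(Δx)² = 0.25934 − (0.36884)² = 0.12330.

0.123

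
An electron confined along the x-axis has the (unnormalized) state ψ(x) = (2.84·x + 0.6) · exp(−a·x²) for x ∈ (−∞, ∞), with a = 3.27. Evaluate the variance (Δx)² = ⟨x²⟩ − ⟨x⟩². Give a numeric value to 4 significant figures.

0.1018

Compute ⟨x⟩ and ⟨x²⟩ separately, then (Δx)² = ⟨x²⟩ − ⟨x⟩².
Expand each integrand as polynomial × e^(−2ax²) and use ∫x^(2j)·e^(−2ax²) dx = (2j−1)!!/(4a)^j · √(π/(2a)), odd powers → 0; here √(π/(2a)) = 0.69308.
Normalization: ∫|ψ|² dx = 0.67689.
⟨x⟩ = 0.26678 and ⟨x²⟩ = 0.17300.
(Δx)² = 0.17300 − (0.26678)² = 0.10182.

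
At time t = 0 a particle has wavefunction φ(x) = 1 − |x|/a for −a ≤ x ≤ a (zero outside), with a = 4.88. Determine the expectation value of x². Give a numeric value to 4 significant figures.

⟨x²⟩ = ∫ x²·|φ|² dx / ∫|φ|² dx (integrals over the domain).
φ is even, so ∫ over [−a, a] = 2∫₀ᵃ with φ = 1 − x/a there: ∫₀ᵃ (1 − x/a)² dx = a/3, ∫₀ᵃ x²(1 − x/a)² dx = a³/30, ∫₀ᵃ x⁴(1 − x/a)² dx = a⁵/105.
State is unnormalized: ∫|φ|² dx = 3.2533, and ∫φ*·x²·φ dx = 7.7476, so ⟨x²⟩ = 7.7476 / 3.2533.
⟨x²⟩ = 2.3814.

2.381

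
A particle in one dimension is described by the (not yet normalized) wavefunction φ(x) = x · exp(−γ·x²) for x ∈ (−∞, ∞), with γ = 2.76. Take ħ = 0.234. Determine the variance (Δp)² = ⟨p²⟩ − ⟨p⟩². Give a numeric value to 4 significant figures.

Compute ⟨p⟩ and ⟨p²⟩ separately; (Δp)² = ⟨p²⟩ − ⟨p⟩².
Expand each integrand as polynomial × e^(−2γx²) and use ∫x^(2j)·e^(−2γx²) dx = (2j−1)!!/(4γ)^j · √(π/(2γ)), odd powers → 0; here √(π/(2γ)) = 0.75441. Differentiate with the product rule, d/dx e^(−γx²) = −2γx·e^(−γx²).
Normalization: ∫|φ|² dx = 0.068334.
⟨p⟩ = 0.0000 and ⟨p²⟩ = 0.45338.
(Δp)² = 0.45338 − (0.0000)² = 0.45338.

0.4534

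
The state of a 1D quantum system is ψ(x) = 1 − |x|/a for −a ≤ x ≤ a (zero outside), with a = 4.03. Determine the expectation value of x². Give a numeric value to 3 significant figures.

1.62

⟨x²⟩ = ∫ x²·|ψ|² dx / ∫|ψ|² dx (integrals over the domain).
ψ is even, so ∫ over [−a, a] = 2∫₀ᵃ with ψ = 1 − x/a there: ∫₀ᵃ (1 − x/a)² dx = a/3, ∫₀ᵃ x²(1 − x/a)² dx = a³/30, ∫₀ᵃ x⁴(1 − x/a)² dx = a⁵/105.
State is unnormalized: ∫|ψ|² dx = 2.6867, and ∫ψ*·x²·ψ dx = 4.3634, so ⟨x²⟩ = 4.3634 / 2.6867.
⟨x²⟩ = 1.6241.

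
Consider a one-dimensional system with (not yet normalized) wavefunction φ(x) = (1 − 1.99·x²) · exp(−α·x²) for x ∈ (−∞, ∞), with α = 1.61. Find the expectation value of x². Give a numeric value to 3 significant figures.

0.134

⟨x²⟩ = ∫ x²·|φ|² dx / ∫|φ|² dx (integrals over the domain).
Expand each integrand as polynomial × e^(−2αx²) and use ∫x^(2j)·e^(−2αx²) dx = (2j−1)!!/(4α)^j · √(π/(2α)), odd powers → 0; here √(π/(2α)) = 0.98775.
State is unnormalized: ∫|φ|² dx = 0.66025, and ∫φ*·x²·φ dx = 0.088688, so ⟨x²⟩ = 0.088688 / 0.66025.
⟨x²⟩ = 0.13432.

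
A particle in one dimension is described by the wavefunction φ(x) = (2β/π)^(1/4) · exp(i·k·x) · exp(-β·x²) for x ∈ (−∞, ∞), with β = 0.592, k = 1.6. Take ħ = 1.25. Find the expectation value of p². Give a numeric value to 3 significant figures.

p² φ = −ħ² d²φ/dx²; ⟨p²⟩ = −ħ² ∫ φ*·φ'' dx.
Gaussian moments: ∫x^(2j)·e^(−2βx²) dx = (2j−1)!!/(4β)^j · √(π/(2β)), odd powers integrate to 0; here √(π/(2β)) = 1.6289. Derivatives: φ′ = (ik − 2βx)·φ, φ″ = ((ik − 2βx)² − 2β)·φ; the odd-in-x pieces drop out.
⟨p²⟩ = 4.9250.

4.93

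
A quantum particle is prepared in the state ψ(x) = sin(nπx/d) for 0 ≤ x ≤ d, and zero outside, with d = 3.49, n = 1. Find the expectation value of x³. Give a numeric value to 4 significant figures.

7.397

⟨x³⟩ = ∫ x³·|ψ|² dx / ∫|ψ|² dx (integrals over the domain).
With sin²θ = (1 − cos2θ)/2 on 0 ≤ x ≤ d: ∫sin²(nπx/d) dx = d/2, ∫x·sin²(nπx/d) dx = d²/4, ∫x²·sin²(nπx/d) dx = d³·(1/6 − 1/(4n²π²)); higher powers xᵏ the same way, integrating xᵏ·cos(2nπx/d) by parts.
State is unnormalized: ∫|ψ|² dx = 1.7450, and ∫ψ*·x³·ψ dx = 12.908, so ⟨x³⟩ = 12.908 / 1.7450.
⟨x³⟩ = 7.3969.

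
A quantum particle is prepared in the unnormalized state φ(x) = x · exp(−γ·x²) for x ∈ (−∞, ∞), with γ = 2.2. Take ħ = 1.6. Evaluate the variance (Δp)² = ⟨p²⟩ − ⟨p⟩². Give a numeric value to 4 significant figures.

Compute ⟨p⟩ and ⟨p²⟩ separately; (Δp)² = ⟨p²⟩ − ⟨p⟩².
Expand each integrand as polynomial × e^(−2γx²) and use ∫x^(2j)·e^(−2γx²) dx = (2j−1)!!/(4γ)^j · √(π/(2γ)), odd powers → 0; here √(π/(2γ)) = 0.84498. Differentiate with the product rule, d/dx e^(−γx²) = −2γx·e^(−γx²).
Normalization: ∫|φ|² dx = 0.096021.
⟨p⟩ = 0.0000 and ⟨p²⟩ = 16.896.
(Δp)² = 16.896 − (0.0000)² = 16.896.

16.90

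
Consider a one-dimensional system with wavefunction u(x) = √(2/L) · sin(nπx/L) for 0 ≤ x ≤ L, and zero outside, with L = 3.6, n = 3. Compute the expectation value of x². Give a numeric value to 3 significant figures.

4.25

⟨x²⟩ = ∫ x²·|u|² dx (integrals over the domain).
With sin²θ = (1 − cos2θ)/2 on 0 ≤ x ≤ L: ∫sin²(nπx/L) dx = L/2, ∫x·sin²(nπx/L) dx = L²/4, ∫x²·sin²(nπx/L) dx = L³·(1/6 − 1/(4n²π²)); higher powers xᵏ the same way, integrating xᵏ·cos(2nπx/L) by parts.
⟨x²⟩ = 4.2470.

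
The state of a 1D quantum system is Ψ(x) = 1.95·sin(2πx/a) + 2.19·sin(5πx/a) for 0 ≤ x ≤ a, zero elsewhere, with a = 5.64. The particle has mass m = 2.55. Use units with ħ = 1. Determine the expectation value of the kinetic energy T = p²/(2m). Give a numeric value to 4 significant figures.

0.9560

T = −(ħ²/2m) d²/dx², so ⟨T⟩ = −(ħ²/2m) ∫ Ψ*·Ψ'' dx / ∫|Ψ|² dx; with m = 2.55.
d²/dx² sin(jπx/a) = −(jπ/a)²·sin(jπx/a); on 0 ≤ x ≤ a, ∫sin²(jπx/a) dx = a/2 and ∫sin(jπx/a)·sin(lπx/a) dx = 0 for j ≠ l, so only diagonal terms survive in ∫|Ψ|² and ∫Ψ·Ψ″; ∫Ψ·Ψ′ dx = [Ψ²/2] between the walls = 0.
State is unnormalized: ∫|Ψ|² dx = 24.248, and ∫Ψ*·(−ħ²/2m · Ψ'') dx = 23.180, so ⟨T⟩ = 23.180 / 24.248.
⟨T⟩ = 0.95596.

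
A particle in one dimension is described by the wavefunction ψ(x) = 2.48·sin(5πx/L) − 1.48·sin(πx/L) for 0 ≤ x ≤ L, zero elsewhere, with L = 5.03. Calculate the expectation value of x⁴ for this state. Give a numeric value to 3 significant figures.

⟨x⁴⟩ = ∫ x⁴·|ψ|² dx / ∫|ψ|² dx (integrals over the domain).
On 0 ≤ x ≤ L (j ≠ l): ∫sin²(jπx/L) dx = L/2, ∫sin(jπx/L)·sin(lπx/L) dx = 0; diagonal moments ∫x·sin²(jπx/L) dx = L²/4, ∫x²·sin²(jπx/L) dx = L³·(1/6 − 1/(4j²π²)); cross terms ∫x·sin(jπx/L)·sin(lπx/L) dx = 0 for j + l even and −4jlL²/(π²(j² − l²)²) for j + l odd, ∫x²·sin(jπx/L)·sin(lπx/L) dx = (−1)^(j+l)·4jlL³/(π²(j² − l²)²); higher powers the same way via product-to-sum and parts.
State is unnormalized: ∫|ψ|² dx = 20.977, and ∫ψ*·x⁴·ψ dx = 2185.6, so ⟨x⁴⟩ = 2185.6 / 20.977.
⟨x⁴⟩ = 104.19.

104.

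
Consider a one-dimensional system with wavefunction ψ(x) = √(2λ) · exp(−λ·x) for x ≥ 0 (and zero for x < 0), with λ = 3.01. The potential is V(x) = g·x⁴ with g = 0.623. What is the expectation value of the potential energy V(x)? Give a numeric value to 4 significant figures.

0.01138

⟨V⟩ = ∫ V(x)·|ψ|² dx.
Every integrand reduces to terms xʲ·e^(−2λx) on [0, ∞); use ∫₀^∞ xʲ·e^(−2λx) dx = j!/(2λ)^(j+1).
⟨V⟩ = 0.011384.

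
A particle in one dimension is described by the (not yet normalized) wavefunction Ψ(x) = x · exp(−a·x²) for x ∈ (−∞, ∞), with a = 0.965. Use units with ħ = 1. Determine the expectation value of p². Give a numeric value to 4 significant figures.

p² Ψ = −ħ² d²Ψ/dx²; ⟨p²⟩ = −ħ² ∫ Ψ*·Ψ'' dx / ∫|Ψ|² dx.
Expand each integrand as polynomial × e^(−2ax²) and use ∫x^(2j)·e^(−2ax²) dx = (2j−1)!!/(4a)^j · √(π/(2a)), odd powers → 0; here √(π/(2a)) = 1.2758. Differentiate with the product rule, d/dx e^(−ax²) = −2ax·e^(−ax²).
State is unnormalized: ∫|Ψ|² dx = 0.33053, and ∫Ψ*·(−ħ² Ψ'') dx = 0.95688, so ⟨p²⟩ = 0.95688 / 0.33053.
⟨p²⟩ = 2.8950.

2.895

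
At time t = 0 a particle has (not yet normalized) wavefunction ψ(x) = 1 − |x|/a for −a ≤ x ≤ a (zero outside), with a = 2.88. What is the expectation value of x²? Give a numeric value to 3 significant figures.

⟨x²⟩ = ∫ x²·|ψ|² dx / ∫|ψ|² dx (integrals over the domain).
ψ is even, so ∫ over [−a, a] = 2∫₀ᵃ with ψ = 1 − x/a there: ∫₀ᵃ (1 − x/a)² dx = a/3, ∫₀ᵃ x²(1 − x/a)² dx = a³/30, ∫₀ᵃ x⁴(1 − x/a)² dx = a⁵/105.
State is unnormalized: ∫|ψ|² dx = 1.9200, and ∫ψ*·x²·ψ dx = 1.5925, so ⟨x²⟩ = 1.5925 / 1.9200.
⟨x²⟩ = 0.82944.

0.829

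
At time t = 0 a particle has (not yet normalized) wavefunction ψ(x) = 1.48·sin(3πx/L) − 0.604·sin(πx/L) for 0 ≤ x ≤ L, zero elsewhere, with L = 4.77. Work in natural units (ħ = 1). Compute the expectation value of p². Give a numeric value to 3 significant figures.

p² ψ = −ħ² d²ψ/dx²; ⟨p²⟩ = −ħ² ∫ ψ*·ψ'' dx / ∫|ψ|² dx.
d²/dx² sin(jπx/L) = −(jπ/L)²·sin(jπx/L); on 0 ≤ x ≤ L, ∫sin²(jπx/L) dx = L/2 and ∫sin(jπx/L)·sin(lπx/L) dx = 0 for j ≠ l, so only diagonal terms survive in ∫|ψ|² and ∫ψ·ψ″; ∫ψ·ψ′ dx = [ψ²/2] between the walls = 0.
State is unnormalized: ∫|ψ|² dx = 6.0942, and ∫ψ*·(−ħ² ψ'') dx = 20.772, so ⟨p²⟩ = 20.772 / 6.0942.
⟨p²⟩ = 3.4085.

3.41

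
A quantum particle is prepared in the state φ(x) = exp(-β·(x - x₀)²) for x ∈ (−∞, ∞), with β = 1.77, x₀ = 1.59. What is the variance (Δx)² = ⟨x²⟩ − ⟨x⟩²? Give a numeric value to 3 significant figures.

0.141

Compute ⟨x⟩ and ⟨x²⟩ separately, then (Δx)² = ⟨x²⟩ − ⟨x⟩².
Gaussian moments (u = x − x₀): ∫u^(2j)·e^(−2βu²) du = (2j−1)!!/(4β)^j · √(π/(2β)), odd powers integrate to 0; here √(π/(2β)) = 0.94205.
Normalization: ∫|φ|² dx = 0.94205.
⟨x⟩ = 1.5900 and ⟨x²⟩ = 2.6693.
(Δx)² = 2.6693 − (1.5900)² = 0.14124.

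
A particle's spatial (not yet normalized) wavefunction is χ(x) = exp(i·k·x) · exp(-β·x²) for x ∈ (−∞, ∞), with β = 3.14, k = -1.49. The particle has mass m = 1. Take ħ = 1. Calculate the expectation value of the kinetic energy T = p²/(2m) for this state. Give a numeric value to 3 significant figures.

T = −(ħ²/2m) d²/dx², so ⟨T⟩ = −(ħ²/2m) ∫ χ*·χ'' dx / ∫|χ|² dx; with m = 1.
Gaussian moments: ∫x^(2j)·e^(−2βx²) dx = (2j−1)!!/(4β)^j · √(π/(2β)), odd powers integrate to 0; here √(π/(2β)) = 0.70729. Derivatives: χ′ = (ik − 2βx)·χ, χ″ = ((ik − 2βx)² − 2β)·χ; the odd-in-x pieces drop out.
State is unnormalized: ∫|χ|² dx = 0.70729, and ∫χ*·(−ħ²/2m · χ'') dx = 1.8956, so ⟨T⟩ = 1.8956 / 0.70729.
⟨T⟩ = 2.6801.

2.68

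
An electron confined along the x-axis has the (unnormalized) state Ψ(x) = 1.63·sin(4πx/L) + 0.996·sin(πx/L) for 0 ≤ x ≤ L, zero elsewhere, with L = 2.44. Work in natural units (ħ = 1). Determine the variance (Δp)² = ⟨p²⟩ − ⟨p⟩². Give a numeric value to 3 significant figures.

Compute ⟨p⟩ and ⟨p²⟩ separately; (Δp)² = ⟨p²⟩ − ⟨p⟩².
d²/dx² sin(jπx/L) = −(jπ/L)²·sin(jπx/L); on 0 ≤ x ≤ L, ∫sin²(jπx/L) dx = L/2 and ∫sin(jπx/L)·sin(lπx/L) dx = 0 for j ≠ l, so only diagonal terms survive in ∫|Ψ|² and ∫Ψ·Ψ″; ∫Ψ·Ψ′ dx = [Ψ²/2] between the walls = 0.
Normalization: ∫|Ψ|² dx = 4.4517.
⟨p⟩ = 0.0000 and ⟨p²⟩ = 19.764.
(Δp)² = 19.764 − (0.0000)² = 19.764.

19.8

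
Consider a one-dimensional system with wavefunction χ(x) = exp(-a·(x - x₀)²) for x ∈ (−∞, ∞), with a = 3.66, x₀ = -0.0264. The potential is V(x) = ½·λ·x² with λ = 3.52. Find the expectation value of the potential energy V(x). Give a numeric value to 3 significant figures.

⟨V⟩ = ∫ V(x)·|χ|² dx / ∫|χ|² dx.
Gaussian moments (u = x − x₀): ∫u^(2j)·e^(−2au²) du = (2j−1)!!/(4a)^j · √(π/(2a)), odd powers integrate to 0; here √(π/(2a)) = 0.65512.
State is unnormalized: ∫|χ|² dx = 0.65512, and ∫χ*·V(x)·χ dx = 0.079561, so ⟨V⟩ = 0.079561 / 0.65512.
⟨V⟩ = 0.12145.

0.121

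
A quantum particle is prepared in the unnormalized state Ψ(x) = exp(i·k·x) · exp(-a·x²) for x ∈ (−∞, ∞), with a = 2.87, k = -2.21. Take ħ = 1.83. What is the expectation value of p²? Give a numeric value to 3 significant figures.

26.0

p² Ψ = −ħ² d²Ψ/dx²; ⟨p²⟩ = −ħ² ∫ Ψ*·Ψ'' dx / ∫|Ψ|² dx.
Gaussian moments: ∫x^(2j)·e^(−2ax²) dx = (2j−1)!!/(4a)^j · √(π/(2a)), odd powers integrate to 0; here √(π/(2a)) = 0.73981. Derivatives: Ψ′ = (ik − 2ax)·Ψ, Ψ″ = ((ik − 2ax)² − 2a)·Ψ; the odd-in-x pieces drop out.
State is unnormalized: ∫|Ψ|² dx = 0.73981, and ∫Ψ*·(−ħ² Ψ'') dx = 19.211, so ⟨p²⟩ = 19.211 / 0.73981.
⟨p²⟩ = 25.968.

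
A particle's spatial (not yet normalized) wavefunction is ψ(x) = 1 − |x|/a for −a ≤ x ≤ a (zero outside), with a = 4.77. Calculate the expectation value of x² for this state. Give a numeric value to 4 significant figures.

⟨x²⟩ = ∫ x²·|ψ|² dx / ∫|ψ|² dx (integrals over the domain).
ψ is even, so ∫ over [−a, a] = 2∫₀ᵃ with ψ = 1 − x/a there: ∫₀ᵃ (1 − x/a)² dx = a/3, ∫₀ᵃ x²(1 − x/a)² dx = a³/30, ∫₀ᵃ x⁴(1 − x/a)² dx = a⁵/105.
State is unnormalized: ∫|ψ|² dx = 3.1800, and ∫ψ*·x²·ψ dx = 7.2354, so ⟨x²⟩ = 7.2354 / 3.1800.
⟨x²⟩ = 2.2753.

2.275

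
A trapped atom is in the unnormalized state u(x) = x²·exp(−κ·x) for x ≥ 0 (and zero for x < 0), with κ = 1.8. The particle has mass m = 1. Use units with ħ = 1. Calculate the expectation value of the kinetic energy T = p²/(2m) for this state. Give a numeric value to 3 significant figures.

0.540

T = −(ħ²/2m) d²/dx², so ⟨T⟩ = −(ħ²/2m) ∫ u*·u'' dx / ∫|u|² dx; with m = 1.
Differentiate x²·exp(−κ·x) with the product rule; every integrand then reduces to terms xʲ·e^(−2κx) on [0, ∞), with ∫₀^∞ xʲ·e^(−2κx) dx = j!/(2κ)^(j+1).
State is unnormalized: ∫|u|² dx = 0.039692, and ∫u*·(−ħ²/2m · u'') dx = 0.021433, so ⟨T⟩ = 0.021433 / 0.039692.
⟨T⟩ = 0.54000.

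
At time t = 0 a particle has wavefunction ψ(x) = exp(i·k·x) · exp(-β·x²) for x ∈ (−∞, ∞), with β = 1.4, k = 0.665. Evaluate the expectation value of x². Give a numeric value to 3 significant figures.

0.179

⟨x²⟩ = ∫ x²·|ψ|² dx / ∫|ψ|² dx (integrals over the domain).
Gaussian moments: ∫x^(2j)·e^(−2βx²) dx = (2j−1)!!/(4β)^j · √(π/(2β)), odd powers integrate to 0; here √(π/(2β)) = 1.0592.
State is unnormalized: ∫|ψ|² dx = 1.0592, and ∫ψ*·x²·ψ dx = 0.18915, so ⟨x²⟩ = 0.18915 / 1.0592.
⟨x²⟩ = 0.17857.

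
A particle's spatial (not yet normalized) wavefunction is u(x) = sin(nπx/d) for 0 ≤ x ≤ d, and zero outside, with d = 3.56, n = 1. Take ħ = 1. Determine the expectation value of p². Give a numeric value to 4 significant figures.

0.7788

p² u = −ħ² d²u/dx²; ⟨p²⟩ = −ħ² ∫ u*·u'' dx / ∫|u|² dx.
d/dx sin(nπx/d) = (nπ/d)·cos(nπx/d) and d²/dx² sin(nπx/d) = −(nπ/d)²·sin(nπx/d); on 0 ≤ x ≤ d, ∫sin²(nπx/d) dx = d/2 and ∫sin(nπx/d)·cos(nπx/d) dx = 0.
State is unnormalized: ∫|u|² dx = 1.7800, and ∫u*·(−ħ² u'') dx = 1.3862, so ⟨p²⟩ = 1.3862 / 1.7800.
⟨p²⟩ = 0.77875.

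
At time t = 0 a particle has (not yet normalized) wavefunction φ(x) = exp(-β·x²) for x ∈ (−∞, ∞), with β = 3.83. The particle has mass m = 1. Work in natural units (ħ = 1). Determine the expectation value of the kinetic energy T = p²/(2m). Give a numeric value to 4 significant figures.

T = −(ħ²/2m) d²/dx², so ⟨T⟩ = −(ħ²/2m) ∫ φ*·φ'' dx / ∫|φ|² dx; with m = 1.
Gaussian moments: ∫x^(2j)·e^(−2βx²) dx = (2j−1)!!/(4β)^j · √(π/(2β)), odd powers integrate to 0; here √(π/(2β)) = 0.64041. Derivatives: d/dx e^(−βx²) = −2βx·e^(−βx²), d²/dx² e^(−βx²) = (4β²x² − 2β)·e^(−βx²).
State is unnormalized: ∫|φ|² dx = 0.64041, and ∫φ*·(−ħ²/2m · φ'') dx = 1.2264, so ⟨T⟩ = 1.2264 / 0.64041.
⟨T⟩ = 1.9150.

1.915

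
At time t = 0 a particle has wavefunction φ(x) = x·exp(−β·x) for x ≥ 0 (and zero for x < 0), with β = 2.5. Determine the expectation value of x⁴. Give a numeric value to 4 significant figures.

⟨x⁴⟩ = ∫ x⁴·|φ|² dx / ∫|φ|² dx (integrals over the domain).
Every integrand reduces to terms xʲ·e^(−2βx) on [0, ∞); use ∫₀^∞ xʲ·e^(−2βx) dx = j!/(2β)^(j+1).
State is unnormalized: ∫|φ|² dx = 0.016000, and ∫φ*·x⁴·φ dx = 0.0092160, so ⟨x⁴⟩ = 0.0092160 / 0.016000.
⟨x⁴⟩ = 0.57600.

0.5760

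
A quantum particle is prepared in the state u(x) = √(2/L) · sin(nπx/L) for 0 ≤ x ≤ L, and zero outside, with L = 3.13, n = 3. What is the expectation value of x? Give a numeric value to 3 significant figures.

1.57

⟨x⟩ = ∫ x·|u|² dx (integrals over the domain).
With sin²θ = (1 − cos2θ)/2 on 0 ≤ x ≤ L: ∫sin²(nπx/L) dx = L/2, ∫x·sin²(nπx/L) dx = L²/4, ∫x²·sin²(nπx/L) dx = L³·(1/6 − 1/(4n²π²)); higher powers xᵏ the same way, integrating xᵏ·cos(2nπx/L) by parts.
⟨x⟩ = 1.5650.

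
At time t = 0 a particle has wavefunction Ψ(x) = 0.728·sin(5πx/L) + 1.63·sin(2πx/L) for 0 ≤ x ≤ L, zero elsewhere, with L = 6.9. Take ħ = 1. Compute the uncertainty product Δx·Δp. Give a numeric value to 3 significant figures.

Δx = √(⟨x²⟩−⟨x⟩²), Δp = √(⟨p²⟩−⟨p⟩²).
On 0 ≤ x ≤ L (j ≠ l): ∫sin²(jπx/L) dx = L/2, ∫sin(jπx/L)·sin(lπx/L) dx = 0; diagonal moments ∫x·sin²(jπx/L) dx = L²/4, ∫x²·sin²(jπx/L) dx = L³·(1/6 − 1/(4j²π²)); cross terms ∫x·sin(jπx/L)·sin(lπx/L) dx = 0 for j + l even and −4jlL²/(π²(j² − l²)²) for j + l odd, ∫x²·sin(jπx/L)·sin(lπx/L) dx = (−1)^(j+l)·4jlL³/(π²(j² − l²)²); higher powers the same way via product-to-sum and parts. d²/dx² sin(jπx/L) = −(jπ/L)²·sin(jπx/L); on 0 ≤ x ≤ L, ∫sin²(jπx/L) dx = L/2 and ∫sin(jπx/L)·sin(lπx/L) dx = 0 for j ≠ l, so only diagonal terms survive in ∫|Ψ|² and ∫Ψ·Ψ″; ∫Ψ·Ψ′ dx = [Ψ²/2] between the walls = 0.
Normalization: ∫|Ψ|² dx = 10.995.
⟨x⟩ = 3.3556, ⟨x²⟩ = 14.700 ⇒ Δx = 1.8547.
⟨p⟩ = 0.0000, ⟨p²⟩ = 1.5532 ⇒ Δp = 1.2463.
Δx·Δp = 2.3114.

2.31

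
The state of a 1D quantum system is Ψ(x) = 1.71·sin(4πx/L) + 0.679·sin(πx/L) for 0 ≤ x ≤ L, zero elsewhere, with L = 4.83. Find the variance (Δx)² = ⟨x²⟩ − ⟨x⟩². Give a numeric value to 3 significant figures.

1.72

Compute ⟨x⟩ and ⟨x²⟩ separately, then (Δx)² = ⟨x²⟩ − ⟨x⟩².
On 0 ≤ x ≤ L (j ≠ l): ∫sin²(jπx/L) dx = L/2, ∫sin(jπx/L)·sin(lπx/L) dx = 0; diagonal moments ∫x·sin²(jπx/L) dx = L²/4, ∫x²·sin²(jπx/L) dx = L³·(1/6 − 1/(4j²π²)); cross terms ∫x·sin(jπx/L)·sin(lπx/L) dx = 0 for j + l even and −4jlL²/(π²(j² − l²)²) for j + l odd, ∫x²·sin(jπx/L)·sin(lπx/L) dx = (−1)^(j+l)·4jlL³/(π²(j² − l²)²); higher powers the same way via product-to-sum and parts.
Normalization: ∫|Ψ|² dx = 8.1751.
⟨x⟩ = 2.3673 and ⟨x²⟩ = 7.3209.
(Δx)² = 7.3209 − (2.3673)² = 1.7170.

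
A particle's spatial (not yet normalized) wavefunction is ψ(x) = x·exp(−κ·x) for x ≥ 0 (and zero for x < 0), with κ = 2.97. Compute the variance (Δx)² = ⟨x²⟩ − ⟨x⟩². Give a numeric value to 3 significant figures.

0.0850

Compute ⟨x⟩ and ⟨x²⟩ separately, then (Δx)² = ⟨x²⟩ − ⟨x⟩².
Every integrand reduces to terms xʲ·e^(−2κx) on [0, ∞); use ∫₀^∞ xʲ·e^(−2κx) dx = j!/(2κ)^(j+1).
Normalization: ∫|ψ|² dx = 0.0095427.
⟨x⟩ = 0.50505 and ⟨x²⟩ = 0.34010.
(Δx)² = 0.34010 − (0.50505)² = 0.085025.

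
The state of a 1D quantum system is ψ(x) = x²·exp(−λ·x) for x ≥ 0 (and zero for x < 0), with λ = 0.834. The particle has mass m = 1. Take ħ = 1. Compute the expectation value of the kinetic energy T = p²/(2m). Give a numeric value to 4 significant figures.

T = −(ħ²/2m) d²/dx², so ⟨T⟩ = −(ħ²/2m) ∫ ψ*·ψ'' dx / ∫|ψ|² dx; with m = 1.
Differentiate x²·exp(−λ·x) with the product rule; every integrand then reduces to terms xʲ·e^(−2λx) on [0, ∞), with ∫₀^∞ xʲ·e^(−2λx) dx = j!/(2λ)^(j+1).
State is unnormalized: ∫|ψ|² dx = 1.8588, and ∫ψ*·(−ħ²/2m · ψ'') dx = 0.21548, so ⟨T⟩ = 0.21548 / 1.8588.
⟨T⟩ = 0.11593.

0.1159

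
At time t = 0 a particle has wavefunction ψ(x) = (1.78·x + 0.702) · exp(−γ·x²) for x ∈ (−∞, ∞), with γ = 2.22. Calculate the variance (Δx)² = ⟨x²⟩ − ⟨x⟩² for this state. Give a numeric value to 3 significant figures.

Compute ⟨x⟩ and ⟨x²⟩ separately, then (Δx)² = ⟨x²⟩ − ⟨x⟩².
Expand each integrand as polynomial × e^(−2γx²) and use ∫x^(2j)·e^(−2γx²) dx = (2j−1)!!/(4γ)^j · √(π/(2γ)), odd powers → 0; here √(π/(2γ)) = 0.84117.
Normalization: ∫|ψ|² dx = 0.71466.
⟨x⟩ = 0.33125 and ⟨x²⟩ = 0.20720.
(Δx)² = 0.20720 − (0.33125)² = 0.097472.

0.0975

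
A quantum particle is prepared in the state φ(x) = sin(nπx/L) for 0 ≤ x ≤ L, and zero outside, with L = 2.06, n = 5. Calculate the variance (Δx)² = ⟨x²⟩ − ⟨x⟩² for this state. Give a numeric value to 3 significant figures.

0.345

Compute ⟨x⟩ and ⟨x²⟩ separately, then (Δx)² = ⟨x²⟩ − ⟨x⟩².
With sin²θ = (1 − cos2θ)/2 on 0 ≤ x ≤ L: ∫sin²(nπx/L) dx = L/2, ∫x·sin²(nπx/L) dx = L²/4, ∫x²·sin²(nπx/L) dx = L³·(1/6 − 1/(4n²π²)); higher powers xᵏ the same way, integrating xᵏ·cos(2nπx/L) by parts.
Normalization: ∫|φ|² dx = 1.0300.
⟨x⟩ = 1.0300 and ⟨x²⟩ = 1.4059.
(Δx)² = 1.4059 − (1.0300)² = 0.34503.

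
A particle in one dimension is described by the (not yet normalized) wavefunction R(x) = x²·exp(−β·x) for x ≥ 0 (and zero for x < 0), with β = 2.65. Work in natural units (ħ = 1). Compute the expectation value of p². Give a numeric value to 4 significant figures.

p² R = −ħ² d²R/dx²; ⟨p²⟩ = −ħ² ∫ R*·R'' dx / ∫|R|² dx.
Differentiate x²·exp(−β·x) with the product rule; every integrand then reduces to terms xʲ·e^(−2βx) on [0, ∞), with ∫₀^∞ xʲ·e^(−2βx) dx = j!/(2β)^(j+1).
State is unnormalized: ∫|R|² dx = 0.0057389, and ∫R*·(−ħ² R'') dx = 0.013434, so ⟨p²⟩ = 0.013434 / 0.0057389.
⟨p²⟩ = 2.3408.

2.341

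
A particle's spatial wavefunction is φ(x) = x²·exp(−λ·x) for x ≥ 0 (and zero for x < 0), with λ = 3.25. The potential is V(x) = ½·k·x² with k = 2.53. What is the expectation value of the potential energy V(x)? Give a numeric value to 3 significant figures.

0.898

⟨V⟩ = ∫ V(x)·|φ|² dx / ∫|φ|² dx.
Every integrand reduces to terms xʲ·e^(−2λx) on [0, ∞); use ∫₀^∞ xʲ·e^(−2λx) dx = j!/(2λ)^(j+1).
State is unnormalized: ∫|φ|² dx = 0.0020684, and ∫φ*·V(x)·φ dx = 0.0018579, so ⟨V⟩ = 0.0018579 / 0.0020684.
⟨V⟩ = 0.89822.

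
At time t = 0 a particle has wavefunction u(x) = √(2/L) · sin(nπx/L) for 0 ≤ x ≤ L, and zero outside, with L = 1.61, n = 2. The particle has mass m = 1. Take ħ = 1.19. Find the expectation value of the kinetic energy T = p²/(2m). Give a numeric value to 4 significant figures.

10.78

T = −(ħ²/2m) d²/dx², so ⟨T⟩ = −(ħ²/2m) ∫ u*·u'' dx; with m = 1.
d/dx sin(nπx/L) = (nπ/L)·cos(nπx/L) and d²/dx² sin(nπx/L) = −(nπ/L)²·sin(nπx/L); on 0 ≤ x ≤ L, ∫sin²(nπx/L) dx = L/2 and ∫sin(nπx/L)·cos(nπx/L) dx = 0.
⟨T⟩ = 10.784.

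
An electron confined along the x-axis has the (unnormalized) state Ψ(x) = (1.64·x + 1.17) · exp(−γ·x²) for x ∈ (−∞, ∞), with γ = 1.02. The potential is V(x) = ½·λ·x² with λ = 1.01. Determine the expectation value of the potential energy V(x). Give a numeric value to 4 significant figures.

⟨V⟩ = ∫ V(x)·|Ψ|² dx / ∫|Ψ|² dx.
Expand each integrand as polynomial × e^(−2γx²) and use ∫x^(2j)·e^(−2γx²) dx = (2j−1)!!/(4γ)^j · √(π/(2γ)), odd powers → 0; here √(π/(2γ)) = 1.2410.
State is unnormalized: ∫|Ψ|² dx = 2.5168, and ∫Ψ*·V(x)·Ψ dx = 0.51403, so ⟨V⟩ = 0.51403 / 2.5168.
⟨V⟩ = 0.20424.

0.2042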